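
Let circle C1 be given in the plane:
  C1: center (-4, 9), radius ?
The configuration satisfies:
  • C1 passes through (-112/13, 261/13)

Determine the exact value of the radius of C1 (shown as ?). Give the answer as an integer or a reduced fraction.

1. [C1∋P]  r_C1² − 144 = 0  ⇒  r_C1 = 12 (r>0 drops 1)

12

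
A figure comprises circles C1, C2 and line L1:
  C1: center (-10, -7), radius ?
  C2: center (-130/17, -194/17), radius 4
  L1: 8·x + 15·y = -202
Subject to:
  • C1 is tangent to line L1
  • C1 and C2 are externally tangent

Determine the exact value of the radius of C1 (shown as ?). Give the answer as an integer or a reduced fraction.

1. [C1‖L1]  r_C1² − 1 = 0  ⇒  r_C1 = 1 (r>0 drops 1)
2. [ext C1·C2]  r_C1² + 8r_C1 − 9 = 0  ⇒  r_C1 = 1 (r>0 drops 1)

1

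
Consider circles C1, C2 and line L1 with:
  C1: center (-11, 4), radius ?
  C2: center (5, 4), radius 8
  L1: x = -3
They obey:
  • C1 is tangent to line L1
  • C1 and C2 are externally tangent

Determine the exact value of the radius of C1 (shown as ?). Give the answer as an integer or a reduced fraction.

1. [C1‖L1]  r_C1² − 64 = 0  ⇒  r_C1 = 8 (r>0 drops 1)
2. [ext C1·C2]  r_C1² + 16r_C1 − 192 = 0  ⇒  r_C1 = 8 (r>0 drops 1)

8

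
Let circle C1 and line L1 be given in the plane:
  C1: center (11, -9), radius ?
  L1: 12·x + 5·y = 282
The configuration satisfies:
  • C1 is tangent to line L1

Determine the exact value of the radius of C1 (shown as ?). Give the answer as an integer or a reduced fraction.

1. [C1‖L1]  r_C1² − 225 = 0  ⇒  r_C1 = 15 (r>0 drops 1)

15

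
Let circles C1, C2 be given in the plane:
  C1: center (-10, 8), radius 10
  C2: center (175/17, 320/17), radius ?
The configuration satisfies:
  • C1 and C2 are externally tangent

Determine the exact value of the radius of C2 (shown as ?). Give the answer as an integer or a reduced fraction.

13

1. [ext C1·C2]  r_C2² + 20r_C2 − 429 = 0  ⇒  r_C2 = 13 (r>0 drops 1)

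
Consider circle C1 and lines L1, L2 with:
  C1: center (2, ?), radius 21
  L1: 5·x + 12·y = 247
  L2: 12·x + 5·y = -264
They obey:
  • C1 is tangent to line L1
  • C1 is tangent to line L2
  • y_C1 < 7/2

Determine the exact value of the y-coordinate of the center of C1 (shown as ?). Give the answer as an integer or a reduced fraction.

1. [C1‖L1]  y_C1² − (79/2)y_C1 − 255/2 = 0  ⇒  y_C1 = -3 or 85/2
2. [C1‖L2]  y_C1² + (576/5)y_C1 + 1683/5 = 0  ⇒  y_C1 = -561/5 or -3

-3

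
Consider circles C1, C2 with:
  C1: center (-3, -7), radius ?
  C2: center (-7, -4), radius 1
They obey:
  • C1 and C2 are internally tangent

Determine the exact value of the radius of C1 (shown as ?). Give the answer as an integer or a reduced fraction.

1. [int C1,C2]  r_C1² − 2r_C1 − 24 = 0  ⇒  r_C1 = 6 (r>0 drops 1)

6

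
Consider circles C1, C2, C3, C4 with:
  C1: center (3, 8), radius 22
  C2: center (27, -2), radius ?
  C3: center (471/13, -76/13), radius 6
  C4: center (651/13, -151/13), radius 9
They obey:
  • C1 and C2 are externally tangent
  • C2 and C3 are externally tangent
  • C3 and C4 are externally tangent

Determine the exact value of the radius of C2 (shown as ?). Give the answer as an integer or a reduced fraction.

4

1. [ext C1·C2]  r_C2² + 44r_C2 − 192 = 0  ⇒  r_C2 = 4 (r>0 drops 1)
2. [ext C2·C3]  r_C2² + 12r_C2 − 64 = 0  ⇒  r_C2 = 4 (r>0 drops 1)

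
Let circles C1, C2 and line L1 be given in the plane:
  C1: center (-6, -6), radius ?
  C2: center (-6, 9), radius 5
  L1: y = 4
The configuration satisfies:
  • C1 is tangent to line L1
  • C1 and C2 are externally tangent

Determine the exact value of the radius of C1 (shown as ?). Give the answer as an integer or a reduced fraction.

10

1. [C1‖L1]  r_C1² − 100 = 0  ⇒  r_C1 = 10 (r>0 drops 1)
2. [ext C1·C2]  r_C1² + 10r_C1 − 200 = 0  ⇒  r_C1 = 10 (r>0 drops 1)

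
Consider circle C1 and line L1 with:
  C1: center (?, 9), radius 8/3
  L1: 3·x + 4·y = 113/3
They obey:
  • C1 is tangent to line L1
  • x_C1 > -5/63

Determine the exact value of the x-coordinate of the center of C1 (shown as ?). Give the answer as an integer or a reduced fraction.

5

1. [C1‖L1]  x_C1² − (10/9)x_C1 − 175/9 = 0  ⇒  x_C1 = -35/9 or 5
2. given x_C1 > -5/63: keep 5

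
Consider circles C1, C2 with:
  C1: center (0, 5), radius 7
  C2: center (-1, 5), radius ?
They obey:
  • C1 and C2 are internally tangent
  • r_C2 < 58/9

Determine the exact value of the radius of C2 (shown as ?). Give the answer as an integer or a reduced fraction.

6

1. [int C1,C2]  r_C2² − 14r_C2 + 48 = 0  ⇒  r_C2 = 6 or 8
2. given r_C2 < 58/9: keep 6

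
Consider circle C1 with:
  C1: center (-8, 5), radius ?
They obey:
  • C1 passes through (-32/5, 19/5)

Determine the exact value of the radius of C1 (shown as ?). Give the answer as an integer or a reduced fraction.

1. [C1∋P]  r_C1² − 4 = 0  ⇒  r_C1 = 2 (r>0 drops 1)

2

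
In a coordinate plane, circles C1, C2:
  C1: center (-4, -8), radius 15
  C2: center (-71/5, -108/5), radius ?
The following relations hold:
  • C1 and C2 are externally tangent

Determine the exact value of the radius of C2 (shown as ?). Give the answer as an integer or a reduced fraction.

2

1. [ext C1·C2]  r_C2² + 30r_C2 − 64 = 0  ⇒  r_C2 = 2 (r>0 drops 1)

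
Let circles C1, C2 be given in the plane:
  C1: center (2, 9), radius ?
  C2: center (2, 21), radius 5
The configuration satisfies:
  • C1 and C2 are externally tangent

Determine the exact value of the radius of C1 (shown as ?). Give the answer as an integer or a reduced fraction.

1. [ext C1·C2]  r_C1² + 10r_C1 − 119 = 0  ⇒  r_C1 = 7 (r>0 drops 1)

7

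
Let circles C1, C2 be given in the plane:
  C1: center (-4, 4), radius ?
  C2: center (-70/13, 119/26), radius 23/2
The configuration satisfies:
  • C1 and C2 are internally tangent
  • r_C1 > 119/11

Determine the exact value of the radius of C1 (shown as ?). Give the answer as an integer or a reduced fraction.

1. [int C1,C2]  r_C1² − 23r_C1 + 130 = 0  ⇒  r_C1 = 10 or 13
2. given r_C1 > 119/11: keep 13

13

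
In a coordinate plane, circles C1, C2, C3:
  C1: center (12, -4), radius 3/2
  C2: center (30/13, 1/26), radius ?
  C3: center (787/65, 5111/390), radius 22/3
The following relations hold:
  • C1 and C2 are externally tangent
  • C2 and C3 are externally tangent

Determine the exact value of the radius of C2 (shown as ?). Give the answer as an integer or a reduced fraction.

1. [ext C1·C2]  r_C2² + 3r_C2 − 108 = 0  ⇒  r_C2 = 9 (r>0 drops 1)
2. [ext C2·C3]  r_C2² + (44/3)r_C2 − 213 = 0  ⇒  r_C2 = 9 (r>0 drops 1)

9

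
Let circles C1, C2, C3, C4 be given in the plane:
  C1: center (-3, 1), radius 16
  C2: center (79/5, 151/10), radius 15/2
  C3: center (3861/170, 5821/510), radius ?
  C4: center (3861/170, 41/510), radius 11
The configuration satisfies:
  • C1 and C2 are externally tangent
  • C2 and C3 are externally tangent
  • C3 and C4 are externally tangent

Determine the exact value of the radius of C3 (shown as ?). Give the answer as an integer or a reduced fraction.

1. [ext C2·C3]  r_C3² + 15r_C3 − 46/9 = 0  ⇒  r_C3 = 1/3 (r>0 drops 1)
2. [ext C3·C4]  r_C3² + 22r_C3 − 67/9 = 0  ⇒  r_C3 = 1/3 (r>0 drops 1)

1/3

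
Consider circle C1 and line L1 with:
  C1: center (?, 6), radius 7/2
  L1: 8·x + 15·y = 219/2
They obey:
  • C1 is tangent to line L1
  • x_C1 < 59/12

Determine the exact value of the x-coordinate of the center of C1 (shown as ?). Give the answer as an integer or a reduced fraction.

-5

1. [C1‖L1]  x_C1² − (39/8)x_C1 − 395/8 = 0  ⇒  x_C1 = -5 or 79/8
2. given x_C1 < 59/12: keep -5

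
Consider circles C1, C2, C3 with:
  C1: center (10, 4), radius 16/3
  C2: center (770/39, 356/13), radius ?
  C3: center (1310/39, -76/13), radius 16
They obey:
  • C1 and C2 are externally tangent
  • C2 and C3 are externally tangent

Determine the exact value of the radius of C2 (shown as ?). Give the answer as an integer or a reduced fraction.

20

1. [ext C1·C2]  r_C2² + (32/3)r_C2 − 1840/3 = 0  ⇒  r_C2 = 20 (r>0 drops 1)
2. [ext C2·C3]  r_C2² + 32r_C2 − 1040 = 0  ⇒  r_C2 = 20 (r>0 drops 1)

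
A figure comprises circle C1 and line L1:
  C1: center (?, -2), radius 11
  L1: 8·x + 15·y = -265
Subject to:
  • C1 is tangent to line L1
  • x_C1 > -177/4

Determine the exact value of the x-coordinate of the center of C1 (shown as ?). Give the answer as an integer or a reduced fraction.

-6

1. [C1‖L1]  x_C1² + (235/4)x_C1 + 633/2 = 0  ⇒  x_C1 = -211/4 or -6
2. given x_C1 > -177/4: keep -6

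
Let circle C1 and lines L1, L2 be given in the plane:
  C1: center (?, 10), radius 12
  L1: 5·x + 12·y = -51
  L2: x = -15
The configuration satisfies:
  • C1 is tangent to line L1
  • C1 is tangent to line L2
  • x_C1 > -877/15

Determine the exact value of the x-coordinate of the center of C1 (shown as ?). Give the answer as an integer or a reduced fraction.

1. [C1‖L1]  x_C1² + (342/5)x_C1 + 981/5 = 0  ⇒  x_C1 = -327/5 or -3
2. [C1‖L2]  x_C1² + 30x_C1 + 81 = 0  ⇒  x_C1 = -27 or -3

-3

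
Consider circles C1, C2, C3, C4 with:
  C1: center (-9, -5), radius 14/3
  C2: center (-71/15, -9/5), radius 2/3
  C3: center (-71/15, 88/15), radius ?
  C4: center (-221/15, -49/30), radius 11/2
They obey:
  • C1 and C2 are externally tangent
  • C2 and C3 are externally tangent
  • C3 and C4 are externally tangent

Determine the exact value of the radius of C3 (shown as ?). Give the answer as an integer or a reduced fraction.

1. [ext C2·C3]  r_C3² + (4/3)r_C3 − 175/3 = 0  ⇒  r_C3 = 7 (r>0 drops 1)
2. [ext C3·C4]  r_C3² + 11r_C3 − 126 = 0  ⇒  r_C3 = 7 (r>0 drops 1)

7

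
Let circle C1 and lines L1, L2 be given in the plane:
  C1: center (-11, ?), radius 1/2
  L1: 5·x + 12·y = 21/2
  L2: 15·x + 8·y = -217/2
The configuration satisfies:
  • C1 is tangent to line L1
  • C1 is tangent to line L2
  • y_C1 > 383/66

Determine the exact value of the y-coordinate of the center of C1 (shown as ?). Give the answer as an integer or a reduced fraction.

1. [C1‖L1]  y_C1² − (131/12)y_C1 + 59/2 = 0  ⇒  y_C1 = 59/12 or 6
2. [C1‖L2]  y_C1² − (113/8)y_C1 + 195/4 = 0  ⇒  y_C1 = 6 or 65/8

6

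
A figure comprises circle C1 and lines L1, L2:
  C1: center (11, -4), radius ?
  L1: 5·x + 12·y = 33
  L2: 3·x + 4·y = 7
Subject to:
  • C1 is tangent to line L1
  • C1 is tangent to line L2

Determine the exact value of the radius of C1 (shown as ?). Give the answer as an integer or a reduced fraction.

2

1. [C1‖L1]  r_C1² − 4 = 0  ⇒  r_C1 = 2 (r>0 drops 1)
2. [C1‖L2]  r_C1² − 4 = 0  ⇒  r_C1 = 2 (r>0 drops 1)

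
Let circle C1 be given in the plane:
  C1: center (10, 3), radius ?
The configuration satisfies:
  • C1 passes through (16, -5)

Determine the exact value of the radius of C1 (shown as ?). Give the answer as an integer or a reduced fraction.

10

1. [C1∋P]  r_C1² − 100 = 0  ⇒  r_C1 = 10 (r>0 drops 1)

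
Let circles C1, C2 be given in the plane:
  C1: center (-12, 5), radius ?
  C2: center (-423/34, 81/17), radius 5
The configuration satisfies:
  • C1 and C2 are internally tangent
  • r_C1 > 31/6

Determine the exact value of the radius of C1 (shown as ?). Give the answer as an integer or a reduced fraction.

1. [int C1,C2]  r_C1² − 10r_C1 + 99/4 = 0  ⇒  r_C1 = 9/2 or 11/2
2. given r_C1 > 31/6: keep 11/2

11/2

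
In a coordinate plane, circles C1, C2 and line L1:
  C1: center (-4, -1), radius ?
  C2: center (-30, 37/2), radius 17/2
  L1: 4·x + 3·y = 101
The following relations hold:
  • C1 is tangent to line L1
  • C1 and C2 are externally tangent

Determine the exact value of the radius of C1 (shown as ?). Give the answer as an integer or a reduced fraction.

1. [C1‖L1]  r_C1² − 576 = 0  ⇒  r_C1 = 24 (r>0 drops 1)
2. [ext C1·C2]  r_C1² + 17r_C1 − 984 = 0  ⇒  r_C1 = 24 (r>0 drops 1)

24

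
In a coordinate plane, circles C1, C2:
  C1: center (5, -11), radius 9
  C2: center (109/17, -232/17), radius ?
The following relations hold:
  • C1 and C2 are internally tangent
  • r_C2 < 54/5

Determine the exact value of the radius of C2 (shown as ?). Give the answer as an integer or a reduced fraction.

6

1. [int C1,C2]  r_C2² − 18r_C2 + 72 = 0  ⇒  r_C2 = 6 or 12
2. given r_C2 < 54/5: keep 6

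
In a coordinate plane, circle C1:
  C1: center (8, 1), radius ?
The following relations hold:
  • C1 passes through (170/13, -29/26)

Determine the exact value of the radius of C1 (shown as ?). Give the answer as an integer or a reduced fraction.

11/2

1. [C1∋P]  r_C1² − 121/4 = 0  ⇒  r_C1 = 11/2 (r>0 drops 1)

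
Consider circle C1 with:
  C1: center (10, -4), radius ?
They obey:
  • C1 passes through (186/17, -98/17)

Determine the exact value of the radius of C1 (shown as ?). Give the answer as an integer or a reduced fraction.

2

1. [C1∋P]  r_C1² − 4 = 0  ⇒  r_C1 = 2 (r>0 drops 1)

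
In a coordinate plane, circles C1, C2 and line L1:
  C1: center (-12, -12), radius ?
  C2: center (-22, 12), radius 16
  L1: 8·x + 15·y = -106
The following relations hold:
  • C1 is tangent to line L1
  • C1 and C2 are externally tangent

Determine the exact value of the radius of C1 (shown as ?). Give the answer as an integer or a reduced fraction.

10

1. [C1‖L1]  r_C1² − 100 = 0  ⇒  r_C1 = 10 (r>0 drops 1)
2. [ext C1·C2]  r_C1² + 32r_C1 − 420 = 0  ⇒  r_C1 = 10 (r>0 drops 1)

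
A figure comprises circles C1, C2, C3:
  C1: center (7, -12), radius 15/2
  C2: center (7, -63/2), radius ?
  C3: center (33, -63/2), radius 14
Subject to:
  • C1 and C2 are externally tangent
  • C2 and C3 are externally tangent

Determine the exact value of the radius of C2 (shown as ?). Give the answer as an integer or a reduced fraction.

12

1. [ext C1·C2]  r_C2² + 15r_C2 − 324 = 0  ⇒  r_C2 = 12 (r>0 drops 1)
2. [ext C2·C3]  r_C2² + 28r_C2 − 480 = 0  ⇒  r_C2 = 12 (r>0 drops 1)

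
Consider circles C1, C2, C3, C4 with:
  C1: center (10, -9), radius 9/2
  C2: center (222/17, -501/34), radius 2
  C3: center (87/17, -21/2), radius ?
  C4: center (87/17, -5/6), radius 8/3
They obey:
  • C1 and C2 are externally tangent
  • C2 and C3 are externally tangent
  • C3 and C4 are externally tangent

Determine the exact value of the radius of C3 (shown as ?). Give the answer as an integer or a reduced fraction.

1. [ext C2·C3]  r_C3² + 4r_C3 − 77 = 0  ⇒  r_C3 = 7 (r>0 drops 1)
2. [ext C3·C4]  r_C3² + (16/3)r_C3 − 259/3 = 0  ⇒  r_C3 = 7 (r>0 drops 1)

7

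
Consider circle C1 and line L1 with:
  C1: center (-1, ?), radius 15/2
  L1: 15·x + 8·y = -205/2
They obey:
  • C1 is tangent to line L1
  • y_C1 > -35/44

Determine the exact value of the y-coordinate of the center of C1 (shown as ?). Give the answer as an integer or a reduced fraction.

1. [C1‖L1]  y_C1² + (175/8)y_C1 − 1075/8 = 0  ⇒  y_C1 = -215/8 or 5
2. given y_C1 > -35/44: keep 5

5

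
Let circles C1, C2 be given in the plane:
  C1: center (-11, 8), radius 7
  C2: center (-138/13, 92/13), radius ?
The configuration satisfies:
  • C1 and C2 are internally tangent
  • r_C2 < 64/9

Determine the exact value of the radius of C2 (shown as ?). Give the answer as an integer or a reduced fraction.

1. [int C1,C2]  r_C2² − 14r_C2 + 48 = 0  ⇒  r_C2 = 6 or 8
2. given r_C2 < 64/9: keep 6

6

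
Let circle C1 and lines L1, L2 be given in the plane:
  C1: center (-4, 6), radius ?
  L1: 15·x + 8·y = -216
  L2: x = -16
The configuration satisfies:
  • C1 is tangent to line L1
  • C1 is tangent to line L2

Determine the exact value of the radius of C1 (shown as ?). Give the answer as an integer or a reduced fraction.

12

1. [C1‖L1]  r_C1² − 144 = 0  ⇒  r_C1 = 12 (r>0 drops 1)
2. [C1‖L2]  r_C1² − 144 = 0  ⇒  r_C1 = 12 (r>0 drops 1)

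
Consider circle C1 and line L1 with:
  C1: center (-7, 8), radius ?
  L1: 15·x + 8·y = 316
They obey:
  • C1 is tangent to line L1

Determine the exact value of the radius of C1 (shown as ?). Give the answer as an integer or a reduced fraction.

1. [C1‖L1]  r_C1² − 441 = 0  ⇒  r_C1 = 21 (r>0 drops 1)

21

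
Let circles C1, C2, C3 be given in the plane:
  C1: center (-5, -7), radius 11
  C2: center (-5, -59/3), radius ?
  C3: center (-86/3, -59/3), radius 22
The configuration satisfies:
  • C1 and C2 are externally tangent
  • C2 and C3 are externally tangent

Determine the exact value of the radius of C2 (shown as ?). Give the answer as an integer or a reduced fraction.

1. [ext C1·C2]  r_C2² + 22r_C2 − 355/9 = 0  ⇒  r_C2 = 5/3 (r>0 drops 1)
2. [ext C2·C3]  r_C2² + 44r_C2 − 685/9 = 0  ⇒  r_C2 = 5/3 (r>0 drops 1)

5/3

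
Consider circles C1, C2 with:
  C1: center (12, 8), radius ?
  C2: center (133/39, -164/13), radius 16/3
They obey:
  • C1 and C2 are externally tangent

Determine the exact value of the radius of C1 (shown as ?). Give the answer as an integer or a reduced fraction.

17

1. [ext C1·C2]  r_C1² + (32/3)r_C1 − 1411/3 = 0  ⇒  r_C1 = 17 (r>0 drops 1)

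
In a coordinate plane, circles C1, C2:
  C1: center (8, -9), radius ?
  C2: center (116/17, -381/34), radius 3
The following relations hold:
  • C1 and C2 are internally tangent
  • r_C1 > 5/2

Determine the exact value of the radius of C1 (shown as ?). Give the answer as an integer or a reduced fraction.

11/2

1. [int C1,C2]  r_C1² − 6r_C1 + 11/4 = 0  ⇒  r_C1 = 1/2 or 11/2
2. given r_C1 > 5/2: keep 11/2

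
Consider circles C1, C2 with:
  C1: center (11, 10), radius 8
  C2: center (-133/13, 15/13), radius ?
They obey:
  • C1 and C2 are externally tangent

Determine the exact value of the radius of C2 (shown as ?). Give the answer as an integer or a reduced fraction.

1. [ext C1·C2]  r_C2² + 16r_C2 − 465 = 0  ⇒  r_C2 = 15 (r>0 drops 1)

15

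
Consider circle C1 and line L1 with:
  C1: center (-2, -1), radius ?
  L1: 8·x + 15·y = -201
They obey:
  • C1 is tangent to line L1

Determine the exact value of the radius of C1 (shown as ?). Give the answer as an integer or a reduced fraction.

1. [C1‖L1]  r_C1² − 100 = 0  ⇒  r_C1 = 10 (r>0 drops 1)

10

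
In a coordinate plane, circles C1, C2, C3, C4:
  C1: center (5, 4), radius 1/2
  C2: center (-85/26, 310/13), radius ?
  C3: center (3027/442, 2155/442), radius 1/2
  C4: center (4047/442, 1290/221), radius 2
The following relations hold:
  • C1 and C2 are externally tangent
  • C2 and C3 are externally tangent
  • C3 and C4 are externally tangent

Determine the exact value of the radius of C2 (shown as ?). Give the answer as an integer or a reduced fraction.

21

1. [ext C1·C2]  r_C2² + 1r_C2 − 462 = 0  ⇒  r_C2 = 21 (r>0 drops 1)
2. [ext C2·C3]  r_C2² + 1r_C2 − 462 = 0  ⇒  r_C2 = 21 (r>0 drops 1)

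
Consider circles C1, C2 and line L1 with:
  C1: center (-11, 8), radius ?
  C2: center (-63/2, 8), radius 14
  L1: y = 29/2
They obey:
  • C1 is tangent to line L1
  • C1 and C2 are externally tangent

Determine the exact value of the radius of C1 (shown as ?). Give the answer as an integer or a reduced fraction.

13/2

1. [C1‖L1]  r_C1² − 169/4 = 0  ⇒  r_C1 = 13/2 (r>0 drops 1)
2. [ext C1·C2]  r_C1² + 28r_C1 − 897/4 = 0  ⇒  r_C1 = 13/2 (r>0 drops 1)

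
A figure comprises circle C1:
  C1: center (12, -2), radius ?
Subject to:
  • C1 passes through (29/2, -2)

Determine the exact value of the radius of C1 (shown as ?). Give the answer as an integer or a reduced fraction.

1. [C1∋P]  r_C1² − 25/4 = 0  ⇒  r_C1 = 5/2 (r>0 drops 1)

5/2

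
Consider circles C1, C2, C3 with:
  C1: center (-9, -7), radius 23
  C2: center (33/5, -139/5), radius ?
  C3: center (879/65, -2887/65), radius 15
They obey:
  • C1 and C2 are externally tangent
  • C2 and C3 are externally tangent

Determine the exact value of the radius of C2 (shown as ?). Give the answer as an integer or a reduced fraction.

1. [ext C1·C2]  r_C2² + 46r_C2 − 147 = 0  ⇒  r_C2 = 3 (r>0 drops 1)
2. [ext C2·C3]  r_C2² + 30r_C2 − 99 = 0  ⇒  r_C2 = 3 (r>0 drops 1)

3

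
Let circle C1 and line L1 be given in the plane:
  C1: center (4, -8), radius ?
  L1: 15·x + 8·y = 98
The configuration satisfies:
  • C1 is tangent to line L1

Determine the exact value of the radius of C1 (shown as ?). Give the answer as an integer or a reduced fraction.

6

1. [C1‖L1]  r_C1² − 36 = 0  ⇒  r_C1 = 6 (r>0 drops 1)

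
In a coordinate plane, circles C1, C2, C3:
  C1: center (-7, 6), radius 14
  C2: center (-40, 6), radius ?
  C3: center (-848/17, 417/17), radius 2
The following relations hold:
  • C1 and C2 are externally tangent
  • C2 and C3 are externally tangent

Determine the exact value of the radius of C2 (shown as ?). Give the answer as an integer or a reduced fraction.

1. [ext C1·C2]  r_C2² + 28r_C2 − 893 = 0  ⇒  r_C2 = 19 (r>0 drops 1)
2. [ext C2·C3]  r_C2² + 4r_C2 − 437 = 0  ⇒  r_C2 = 19 (r>0 drops 1)

19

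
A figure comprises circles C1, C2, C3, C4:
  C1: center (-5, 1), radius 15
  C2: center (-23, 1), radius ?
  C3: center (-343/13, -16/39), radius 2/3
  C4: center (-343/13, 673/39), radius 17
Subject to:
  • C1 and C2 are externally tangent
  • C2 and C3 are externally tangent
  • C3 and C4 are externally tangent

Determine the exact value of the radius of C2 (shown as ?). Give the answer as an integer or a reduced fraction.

3

1. [ext C1·C2]  r_C2² + 30r_C2 − 99 = 0  ⇒  r_C2 = 3 (r>0 drops 1)
2. [ext C2·C3]  r_C2² + (4/3)r_C2 − 13 = 0  ⇒  r_C2 = 3 (r>0 drops 1)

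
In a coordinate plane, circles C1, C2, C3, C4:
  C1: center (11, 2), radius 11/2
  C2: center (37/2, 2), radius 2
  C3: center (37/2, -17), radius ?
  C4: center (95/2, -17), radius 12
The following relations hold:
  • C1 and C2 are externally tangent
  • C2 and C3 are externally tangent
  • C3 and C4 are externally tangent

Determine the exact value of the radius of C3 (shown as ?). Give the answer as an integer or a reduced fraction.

17

1. [ext C2·C3]  r_C3² + 4r_C3 − 357 = 0  ⇒  r_C3 = 17 (r>0 drops 1)
2. [ext C3·C4]  r_C3² + 24r_C3 − 697 = 0  ⇒  r_C3 = 17 (r>0 drops 1)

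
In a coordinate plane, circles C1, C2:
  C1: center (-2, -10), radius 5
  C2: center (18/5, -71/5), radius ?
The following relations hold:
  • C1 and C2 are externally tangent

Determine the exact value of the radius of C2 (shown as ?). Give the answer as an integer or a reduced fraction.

2

1. [ext C1·C2]  r_C2² + 10r_C2 − 24 = 0  ⇒  r_C2 = 2 (r>0 drops 1)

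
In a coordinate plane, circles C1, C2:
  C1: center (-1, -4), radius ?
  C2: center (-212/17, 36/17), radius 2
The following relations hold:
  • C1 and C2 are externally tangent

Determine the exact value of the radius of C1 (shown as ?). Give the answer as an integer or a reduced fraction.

11

1. [ext C1·C2]  r_C1² + 4r_C1 − 165 = 0  ⇒  r_C1 = 11 (r>0 drops 1)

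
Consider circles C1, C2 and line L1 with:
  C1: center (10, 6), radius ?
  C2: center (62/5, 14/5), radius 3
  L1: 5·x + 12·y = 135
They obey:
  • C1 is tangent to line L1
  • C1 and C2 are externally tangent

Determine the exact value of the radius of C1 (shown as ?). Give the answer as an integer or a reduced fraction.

1. [C1‖L1]  r_C1² − 1 = 0  ⇒  r_C1 = 1 (r>0 drops 1)
2. [ext C1·C2]  r_C1² + 6r_C1 − 7 = 0  ⇒  r_C1 = 1 (r>0 drops 1)

1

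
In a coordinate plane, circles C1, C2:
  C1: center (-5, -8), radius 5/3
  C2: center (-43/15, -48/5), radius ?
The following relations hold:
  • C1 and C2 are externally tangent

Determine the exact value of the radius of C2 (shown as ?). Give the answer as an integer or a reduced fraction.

1. [ext C1·C2]  r_C2² + (10/3)r_C2 − 13/3 = 0  ⇒  r_C2 = 1 (r>0 drops 1)

1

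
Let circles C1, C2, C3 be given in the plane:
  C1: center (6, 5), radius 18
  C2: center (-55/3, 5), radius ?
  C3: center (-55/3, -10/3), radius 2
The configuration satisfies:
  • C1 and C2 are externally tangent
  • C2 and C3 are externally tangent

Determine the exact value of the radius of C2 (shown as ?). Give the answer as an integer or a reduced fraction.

19/3

1. [ext C1·C2]  r_C2² + 36r_C2 − 2413/9 = 0  ⇒  r_C2 = 19/3 (r>0 drops 1)
2. [ext C2·C3]  r_C2² + 4r_C2 − 589/9 = 0  ⇒  r_C2 = 19/3 (r>0 drops 1)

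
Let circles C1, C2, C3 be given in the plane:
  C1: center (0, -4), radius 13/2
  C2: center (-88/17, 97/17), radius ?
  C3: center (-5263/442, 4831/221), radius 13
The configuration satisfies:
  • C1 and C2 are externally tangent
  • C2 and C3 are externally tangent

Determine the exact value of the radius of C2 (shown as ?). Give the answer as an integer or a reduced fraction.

1. [ext C1·C2]  r_C2² + 13r_C2 − 315/4 = 0  ⇒  r_C2 = 9/2 (r>0 drops 1)
2. [ext C2·C3]  r_C2² + 26r_C2 − 549/4 = 0  ⇒  r_C2 = 9/2 (r>0 drops 1)

9/2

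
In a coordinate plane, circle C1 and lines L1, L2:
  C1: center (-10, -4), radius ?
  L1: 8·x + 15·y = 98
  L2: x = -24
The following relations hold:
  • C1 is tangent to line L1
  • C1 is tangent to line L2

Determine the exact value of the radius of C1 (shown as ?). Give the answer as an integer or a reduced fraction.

14

1. [C1‖L1]  r_C1² − 196 = 0  ⇒  r_C1 = 14 (r>0 drops 1)
2. [C1‖L2]  r_C1² − 196 = 0  ⇒  r_C1 = 14 (r>0 drops 1)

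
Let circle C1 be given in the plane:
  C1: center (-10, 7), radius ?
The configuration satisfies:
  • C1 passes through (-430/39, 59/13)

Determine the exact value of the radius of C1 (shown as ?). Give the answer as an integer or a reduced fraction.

1. [C1∋P]  r_C1² − 64/9 = 0  ⇒  r_C1 = 8/3 (r>0 drops 1)

8/3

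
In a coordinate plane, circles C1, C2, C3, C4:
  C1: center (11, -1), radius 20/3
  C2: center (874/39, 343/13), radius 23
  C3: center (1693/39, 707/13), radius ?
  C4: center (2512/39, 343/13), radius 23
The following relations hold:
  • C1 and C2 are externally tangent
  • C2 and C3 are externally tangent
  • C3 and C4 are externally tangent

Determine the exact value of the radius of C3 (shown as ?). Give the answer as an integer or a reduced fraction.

1. [ext C2·C3]  r_C3² + 46r_C3 − 696 = 0  ⇒  r_C3 = 12 (r>0 drops 1)
2. [ext C3·C4]  r_C3² + 46r_C3 − 696 = 0  ⇒  r_C3 = 12 (r>0 drops 1)

12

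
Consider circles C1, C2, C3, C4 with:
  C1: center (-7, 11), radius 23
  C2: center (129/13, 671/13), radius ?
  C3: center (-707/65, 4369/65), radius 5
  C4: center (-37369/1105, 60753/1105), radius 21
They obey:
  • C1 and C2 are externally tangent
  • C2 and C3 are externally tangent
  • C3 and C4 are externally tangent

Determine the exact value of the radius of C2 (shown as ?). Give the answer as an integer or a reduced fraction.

1. [ext C1·C2]  r_C2² + 46r_C2 − 1407 = 0  ⇒  r_C2 = 21 (r>0 drops 1)
2. [ext C2·C3]  r_C2² + 10r_C2 − 651 = 0  ⇒  r_C2 = 21 (r>0 drops 1)

21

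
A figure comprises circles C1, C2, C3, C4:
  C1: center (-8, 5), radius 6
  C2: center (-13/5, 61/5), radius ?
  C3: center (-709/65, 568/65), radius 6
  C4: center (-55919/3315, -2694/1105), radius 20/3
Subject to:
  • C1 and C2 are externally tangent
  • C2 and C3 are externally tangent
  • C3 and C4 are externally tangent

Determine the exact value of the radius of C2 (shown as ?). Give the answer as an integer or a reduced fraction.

3

1. [ext C1·C2]  r_C2² + 12r_C2 − 45 = 0  ⇒  r_C2 = 3 (r>0 drops 1)
2. [ext C2·C3]  r_C2² + 12r_C2 − 45 = 0  ⇒  r_C2 = 3 (r>0 drops 1)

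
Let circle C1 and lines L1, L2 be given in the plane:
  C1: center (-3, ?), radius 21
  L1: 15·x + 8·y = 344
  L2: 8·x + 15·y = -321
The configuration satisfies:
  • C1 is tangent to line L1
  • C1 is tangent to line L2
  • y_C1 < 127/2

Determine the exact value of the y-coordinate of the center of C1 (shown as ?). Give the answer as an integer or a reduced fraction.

4

1. [C1‖L1]  y_C1² − (389/4)y_C1 + 373 = 0  ⇒  y_C1 = 4 or 373/4
2. [C1‖L2]  y_C1² + (198/5)y_C1 − 872/5 = 0  ⇒  y_C1 = -218/5 or 4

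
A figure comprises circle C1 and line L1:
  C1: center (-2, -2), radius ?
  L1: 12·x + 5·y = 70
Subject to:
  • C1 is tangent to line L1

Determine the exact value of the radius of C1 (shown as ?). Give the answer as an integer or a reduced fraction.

1. [C1‖L1]  r_C1² − 64 = 0  ⇒  r_C1 = 8 (r>0 drops 1)

8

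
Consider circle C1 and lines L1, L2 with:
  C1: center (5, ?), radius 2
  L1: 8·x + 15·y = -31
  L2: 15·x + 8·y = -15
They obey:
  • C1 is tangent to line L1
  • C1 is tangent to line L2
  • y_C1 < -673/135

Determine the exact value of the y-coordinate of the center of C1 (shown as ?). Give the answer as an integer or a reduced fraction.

-7

1. [C1‖L1]  y_C1² + (142/15)y_C1 + 259/15 = 0  ⇒  y_C1 = -7 or -37/15
2. [C1‖L2]  y_C1² + (45/2)y_C1 + 217/2 = 0  ⇒  y_C1 = -31/2 or -7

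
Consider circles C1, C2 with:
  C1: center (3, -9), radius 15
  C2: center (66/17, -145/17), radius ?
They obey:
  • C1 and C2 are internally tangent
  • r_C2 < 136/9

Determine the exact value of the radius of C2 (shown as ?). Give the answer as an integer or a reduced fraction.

1. [int C1,C2]  r_C2² − 30r_C2 + 224 = 0  ⇒  r_C2 = 14 or 16
2. given r_C2 < 136/9: keep 14

14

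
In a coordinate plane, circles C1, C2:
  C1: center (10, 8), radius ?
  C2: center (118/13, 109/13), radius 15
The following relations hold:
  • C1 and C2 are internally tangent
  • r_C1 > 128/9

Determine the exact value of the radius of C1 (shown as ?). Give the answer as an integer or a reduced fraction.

16

1. [int C1,C2]  r_C1² − 30r_C1 + 224 = 0  ⇒  r_C1 = 14 or 16
2. given r_C1 > 128/9: keep 16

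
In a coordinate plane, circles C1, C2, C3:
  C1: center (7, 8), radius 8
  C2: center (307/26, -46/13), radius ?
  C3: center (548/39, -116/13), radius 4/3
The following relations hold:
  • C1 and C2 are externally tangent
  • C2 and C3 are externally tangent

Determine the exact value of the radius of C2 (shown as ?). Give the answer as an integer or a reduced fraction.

1. [ext C1·C2]  r_C2² + 16r_C2 − 369/4 = 0  ⇒  r_C2 = 9/2 (r>0 drops 1)
2. [ext C2·C3]  r_C2² + (8/3)r_C2 − 129/4 = 0  ⇒  r_C2 = 9/2 (r>0 drops 1)

9/2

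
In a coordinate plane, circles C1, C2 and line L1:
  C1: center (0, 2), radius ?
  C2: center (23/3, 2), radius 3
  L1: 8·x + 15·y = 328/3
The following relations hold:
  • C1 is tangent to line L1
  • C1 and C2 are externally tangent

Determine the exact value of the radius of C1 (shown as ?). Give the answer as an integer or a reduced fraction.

14/3

1. [C1‖L1]  r_C1² − 196/9 = 0  ⇒  r_C1 = 14/3 (r>0 drops 1)
2. [ext C1·C2]  r_C1² + 6r_C1 − 448/9 = 0  ⇒  r_C1 = 14/3 (r>0 drops 1)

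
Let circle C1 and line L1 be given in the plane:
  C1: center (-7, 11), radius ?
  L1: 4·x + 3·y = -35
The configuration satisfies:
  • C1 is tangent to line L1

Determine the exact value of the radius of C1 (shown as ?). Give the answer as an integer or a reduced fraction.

8

1. [C1‖L1]  r_C1² − 64 = 0  ⇒  r_C1 = 8 (r>0 drops 1)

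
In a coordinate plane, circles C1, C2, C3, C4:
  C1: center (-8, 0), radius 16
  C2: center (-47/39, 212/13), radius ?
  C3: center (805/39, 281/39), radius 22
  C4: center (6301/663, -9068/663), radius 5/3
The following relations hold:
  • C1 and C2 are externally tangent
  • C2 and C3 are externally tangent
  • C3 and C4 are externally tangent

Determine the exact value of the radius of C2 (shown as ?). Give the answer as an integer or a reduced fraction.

1. [ext C1·C2]  r_C2² + 32r_C2 − 505/9 = 0  ⇒  r_C2 = 5/3 (r>0 drops 1)
2. [ext C2·C3]  r_C2² + 44r_C2 − 685/9 = 0  ⇒  r_C2 = 5/3 (r>0 drops 1)

5/3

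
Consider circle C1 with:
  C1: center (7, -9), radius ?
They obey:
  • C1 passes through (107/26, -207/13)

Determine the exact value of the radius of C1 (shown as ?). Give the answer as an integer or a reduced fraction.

1. [C1∋P]  r_C1² − 225/4 = 0  ⇒  r_C1 = 15/2 (r>0 drops 1)

15/2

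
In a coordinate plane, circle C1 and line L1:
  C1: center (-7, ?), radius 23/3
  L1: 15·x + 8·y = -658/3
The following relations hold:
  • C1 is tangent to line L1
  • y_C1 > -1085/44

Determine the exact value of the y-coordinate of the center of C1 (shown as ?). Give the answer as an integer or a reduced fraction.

2

1. [C1‖L1]  y_C1² + (343/12)y_C1 − 367/6 = 0  ⇒  y_C1 = -367/12 or 2
2. given y_C1 > -1085/44: keep 2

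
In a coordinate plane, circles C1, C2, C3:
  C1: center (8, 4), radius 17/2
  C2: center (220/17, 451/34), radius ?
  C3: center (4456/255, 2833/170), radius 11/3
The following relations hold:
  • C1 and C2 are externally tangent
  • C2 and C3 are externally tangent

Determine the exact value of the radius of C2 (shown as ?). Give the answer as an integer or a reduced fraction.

2

1. [ext C1·C2]  r_C2² + 17r_C2 − 38 = 0  ⇒  r_C2 = 2 (r>0 drops 1)
2. [ext C2·C3]  r_C2² + (22/3)r_C2 − 56/3 = 0  ⇒  r_C2 = 2 (r>0 drops 1)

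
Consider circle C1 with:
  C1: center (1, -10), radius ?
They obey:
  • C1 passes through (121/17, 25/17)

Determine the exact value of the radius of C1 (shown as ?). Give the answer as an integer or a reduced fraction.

13

1. [C1∋P]  r_C1² − 169 = 0  ⇒  r_C1 = 13 (r>0 drops 1)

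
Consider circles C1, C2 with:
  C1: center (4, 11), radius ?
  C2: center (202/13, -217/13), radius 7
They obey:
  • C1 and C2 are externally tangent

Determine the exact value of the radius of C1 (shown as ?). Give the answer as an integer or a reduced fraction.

23

1. [ext C1·C2]  r_C1² + 14r_C1 − 851 = 0  ⇒  r_C1 = 23 (r>0 drops 1)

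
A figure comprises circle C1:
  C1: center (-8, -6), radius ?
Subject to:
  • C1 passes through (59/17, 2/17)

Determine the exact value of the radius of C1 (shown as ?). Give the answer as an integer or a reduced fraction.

13

1. [C1∋P]  r_C1² − 169 = 0  ⇒  r_C1 = 13 (r>0 drops 1)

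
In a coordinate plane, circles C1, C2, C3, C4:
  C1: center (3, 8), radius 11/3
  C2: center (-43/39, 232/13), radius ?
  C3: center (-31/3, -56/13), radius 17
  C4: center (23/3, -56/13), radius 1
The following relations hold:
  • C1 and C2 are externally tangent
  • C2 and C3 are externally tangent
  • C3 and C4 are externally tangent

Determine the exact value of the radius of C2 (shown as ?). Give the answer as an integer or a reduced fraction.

1. [ext C1·C2]  r_C2² + (22/3)r_C2 − 301/3 = 0  ⇒  r_C2 = 7 (r>0 drops 1)
2. [ext C2·C3]  r_C2² + 34r_C2 − 287 = 0  ⇒  r_C2 = 7 (r>0 drops 1)

7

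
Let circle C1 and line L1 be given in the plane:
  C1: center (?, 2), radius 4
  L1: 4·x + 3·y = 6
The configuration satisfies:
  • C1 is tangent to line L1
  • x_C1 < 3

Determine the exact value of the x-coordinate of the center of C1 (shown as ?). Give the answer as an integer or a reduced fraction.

1. [C1‖L1]  x_C1² − 25 = 0  ⇒  x_C1 = -5 or 5
2. given x_C1 < 3: keep -5

-5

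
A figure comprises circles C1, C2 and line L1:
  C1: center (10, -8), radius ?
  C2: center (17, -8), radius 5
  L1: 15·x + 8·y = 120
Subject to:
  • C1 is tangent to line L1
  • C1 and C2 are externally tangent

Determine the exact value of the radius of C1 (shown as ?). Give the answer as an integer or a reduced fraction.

2

1. [C1‖L1]  r_C1² − 4 = 0  ⇒  r_C1 = 2 (r>0 drops 1)
2. [ext C1·C2]  r_C1² + 10r_C1 − 24 = 0  ⇒  r_C1 = 2 (r>0 drops 1)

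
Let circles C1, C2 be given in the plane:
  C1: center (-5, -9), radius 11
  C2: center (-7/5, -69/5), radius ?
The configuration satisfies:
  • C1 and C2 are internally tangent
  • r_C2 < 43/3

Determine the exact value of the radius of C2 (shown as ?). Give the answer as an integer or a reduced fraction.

5

1. [int C1,C2]  r_C2² − 22r_C2 + 85 = 0  ⇒  r_C2 = 5 or 17
2. given r_C2 < 43/3: keep 5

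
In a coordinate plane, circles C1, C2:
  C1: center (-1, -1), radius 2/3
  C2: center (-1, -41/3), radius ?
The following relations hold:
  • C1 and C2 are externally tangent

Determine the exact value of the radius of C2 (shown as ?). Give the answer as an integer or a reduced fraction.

1. [ext C1·C2]  r_C2² + (4/3)r_C2 − 160 = 0  ⇒  r_C2 = 12 (r>0 drops 1)

12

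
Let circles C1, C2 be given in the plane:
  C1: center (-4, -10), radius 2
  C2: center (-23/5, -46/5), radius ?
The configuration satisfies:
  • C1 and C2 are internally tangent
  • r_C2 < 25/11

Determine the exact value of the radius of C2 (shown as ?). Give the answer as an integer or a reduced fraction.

1

1. [int C1,C2]  r_C2² − 4r_C2 + 3 = 0  ⇒  r_C2 = 1 or 3
2. given r_C2 < 25/11: keep 1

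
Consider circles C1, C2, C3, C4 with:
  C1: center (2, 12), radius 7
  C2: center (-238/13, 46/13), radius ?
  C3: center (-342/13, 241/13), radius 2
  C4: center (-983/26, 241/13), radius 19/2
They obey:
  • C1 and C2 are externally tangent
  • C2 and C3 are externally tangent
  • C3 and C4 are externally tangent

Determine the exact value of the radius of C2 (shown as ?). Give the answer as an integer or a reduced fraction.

1. [ext C1·C2]  r_C2² + 14r_C2 − 435 = 0  ⇒  r_C2 = 15 (r>0 drops 1)
2. [ext C2·C3]  r_C2² + 4r_C2 − 285 = 0  ⇒  r_C2 = 15 (r>0 drops 1)

15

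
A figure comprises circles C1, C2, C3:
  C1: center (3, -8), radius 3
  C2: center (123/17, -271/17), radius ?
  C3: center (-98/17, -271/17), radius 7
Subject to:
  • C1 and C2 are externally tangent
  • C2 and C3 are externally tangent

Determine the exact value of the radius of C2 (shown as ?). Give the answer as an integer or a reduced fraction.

6

1. [ext C1·C2]  r_C2² + 6r_C2 − 72 = 0  ⇒  r_C2 = 6 (r>0 drops 1)
2. [ext C2·C3]  r_C2² + 14r_C2 − 120 = 0  ⇒  r_C2 = 6 (r>0 drops 1)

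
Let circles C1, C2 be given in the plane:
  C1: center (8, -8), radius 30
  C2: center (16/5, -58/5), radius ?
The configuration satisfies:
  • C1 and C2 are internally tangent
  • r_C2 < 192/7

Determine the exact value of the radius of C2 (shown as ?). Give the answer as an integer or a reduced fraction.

24

1. [int C1,C2]  r_C2² − 60r_C2 + 864 = 0  ⇒  r_C2 = 24 or 36
2. given r_C2 < 192/7: keep 24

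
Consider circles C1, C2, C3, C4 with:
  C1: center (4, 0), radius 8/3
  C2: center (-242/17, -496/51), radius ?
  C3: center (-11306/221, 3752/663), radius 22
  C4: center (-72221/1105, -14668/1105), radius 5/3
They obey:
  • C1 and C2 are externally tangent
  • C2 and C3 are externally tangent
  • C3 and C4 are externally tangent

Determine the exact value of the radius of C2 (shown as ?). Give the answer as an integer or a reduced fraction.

1. [ext C1·C2]  r_C2² + (16/3)r_C2 − 420 = 0  ⇒  r_C2 = 18 (r>0 drops 1)
2. [ext C2·C3]  r_C2² + 44r_C2 − 1116 = 0  ⇒  r_C2 = 18 (r>0 drops 1)

18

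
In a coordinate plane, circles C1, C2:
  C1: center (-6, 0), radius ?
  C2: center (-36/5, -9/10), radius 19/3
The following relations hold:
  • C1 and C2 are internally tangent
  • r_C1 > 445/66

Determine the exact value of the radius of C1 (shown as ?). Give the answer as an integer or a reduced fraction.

1. [int C1,C2]  r_C1² − (38/3)r_C1 + 1363/36 = 0  ⇒  r_C1 = 29/6 or 47/6
2. given r_C1 > 445/66: keep 47/6

47/6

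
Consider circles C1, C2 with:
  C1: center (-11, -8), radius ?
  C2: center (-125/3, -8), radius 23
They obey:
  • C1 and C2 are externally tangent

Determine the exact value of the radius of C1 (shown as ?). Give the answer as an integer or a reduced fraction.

1. [ext C1·C2]  r_C1² + 46r_C1 − 3703/9 = 0  ⇒  r_C1 = 23/3 (r>0 drops 1)

23/3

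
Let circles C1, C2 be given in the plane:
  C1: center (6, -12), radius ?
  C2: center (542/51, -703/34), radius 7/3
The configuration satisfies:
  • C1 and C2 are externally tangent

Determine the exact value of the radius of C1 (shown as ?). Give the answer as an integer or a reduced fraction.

1. [ext C1·C2]  r_C1² + (14/3)r_C1 − 365/4 = 0  ⇒  r_C1 = 15/2 (r>0 drops 1)

15/2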